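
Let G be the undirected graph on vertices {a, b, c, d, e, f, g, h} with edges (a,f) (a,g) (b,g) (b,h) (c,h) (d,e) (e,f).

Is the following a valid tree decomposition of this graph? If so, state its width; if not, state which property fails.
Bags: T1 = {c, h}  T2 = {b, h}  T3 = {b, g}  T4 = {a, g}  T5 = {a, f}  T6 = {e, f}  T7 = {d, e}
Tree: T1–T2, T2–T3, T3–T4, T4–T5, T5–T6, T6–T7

Vertex coverage: the bags together contain {a, b, c, d, e, f, g, h}, the full vertex set. Edge coverage: each edge of G has both endpoints in at least one bag. Running intersection: for every vertex, the bags containing it form a connected subtree. All three properties hold, so this is a valid tree decomposition of width max|bag| − 1 = 1, and hence tw(G) ≤ 1.

Yes; width 1.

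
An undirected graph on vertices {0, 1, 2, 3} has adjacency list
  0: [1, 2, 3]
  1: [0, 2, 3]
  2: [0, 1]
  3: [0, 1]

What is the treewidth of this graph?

A width-2 tree decomposition is:
Bags: B1 = {0, 1, 3}  B2 = {0, 1, 2}
Tree: B1–B2
The largest bag has 3 vertices, giving width 2; this decomposition certifies tw(G) ≤ 2. Conversely, {0, 1, 2} is a clique of size 3, and the vertices of any clique must share a bag in every tree decomposition; so some bag has ≥ 3 vertices and tw(G) ≥ 2. Combining the bounds, tw(G) = 2.

2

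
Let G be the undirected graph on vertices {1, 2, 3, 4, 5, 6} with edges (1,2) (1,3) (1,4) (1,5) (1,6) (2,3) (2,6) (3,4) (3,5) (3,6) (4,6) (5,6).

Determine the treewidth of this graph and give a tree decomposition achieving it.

Each bag holds 4 vertices, so the decomposition has width 3, which upper-bounds the treewidth. For the lower bound, the 4 vertices {1, 2, 3, 6} are pairwise adjacent, and any tree decomposition puts a clique entirely inside one bag — forcing width ≥ 3. Therefore the treewidth is 3.

Treewidth 3.
One optimal decomposition is:
Bags: B1 = {1, 3, 5, 6}  B2 = {1, 2, 3, 6}  B3 = {1, 3, 4, 6}
Tree: B1–B2, B1–B3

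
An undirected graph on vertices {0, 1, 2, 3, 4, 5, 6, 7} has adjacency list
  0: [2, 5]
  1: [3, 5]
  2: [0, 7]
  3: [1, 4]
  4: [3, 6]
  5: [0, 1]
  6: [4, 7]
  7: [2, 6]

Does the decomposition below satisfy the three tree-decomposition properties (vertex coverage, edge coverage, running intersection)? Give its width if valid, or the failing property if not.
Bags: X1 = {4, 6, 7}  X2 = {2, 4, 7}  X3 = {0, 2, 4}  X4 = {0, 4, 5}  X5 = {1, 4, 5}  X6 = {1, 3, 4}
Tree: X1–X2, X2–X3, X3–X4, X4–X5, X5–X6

Yes; width 2.

Vertex coverage: the bags together contain {0, 1, 2, 3, 4, 5, 6, 7}, the full vertex set. Edge coverage: each edge of G has both endpoints in at least one bag. Running intersection: for every vertex, the bags containing it form a connected subtree. All three properties hold, so this is a valid tree decomposition of width max|bag| − 1 = 2, and hence tw(G) ≤ 2.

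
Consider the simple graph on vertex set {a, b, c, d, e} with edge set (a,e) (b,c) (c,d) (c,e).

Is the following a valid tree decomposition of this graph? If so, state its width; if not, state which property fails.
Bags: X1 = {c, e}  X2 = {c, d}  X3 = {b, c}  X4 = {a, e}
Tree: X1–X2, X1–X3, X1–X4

Every vertex of G appears in some bag (union = {a, b, c, d, e}); every edge is covered by a bag; and for each vertex v the set of bags containing v is connected in the bag tree. The decomposition is therefore valid. The largest bag has 2 vertices, so the width is 1.

Yes; width 1.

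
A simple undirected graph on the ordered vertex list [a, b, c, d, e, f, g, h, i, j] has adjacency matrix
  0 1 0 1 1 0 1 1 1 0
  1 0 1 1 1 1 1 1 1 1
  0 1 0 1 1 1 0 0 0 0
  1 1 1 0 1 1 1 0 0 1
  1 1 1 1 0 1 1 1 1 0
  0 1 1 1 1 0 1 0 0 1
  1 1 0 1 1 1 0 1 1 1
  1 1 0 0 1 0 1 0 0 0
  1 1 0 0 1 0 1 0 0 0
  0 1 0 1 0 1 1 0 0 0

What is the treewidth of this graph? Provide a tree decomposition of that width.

Every bag has size at most 5, so the width is 5 − 1 = 4 and tw(G) ≤ 4. Conversely, {b, d, f, g, j} is a clique of size 5, and the vertices of any clique must share a bag in every tree decomposition; so some bag has ≥ 5 vertices and tw(G) ≥ 4. Combining the bounds, tw(G) = 4.

Treewidth 4.
One such decomposition:
Bags: B1 = {a, b, d, e, g}  B2 = {a, b, e, g, h}  B3 = {b, d, e, f, g}  B4 = {a, b, e, g, i}  B5 = {b, c, d, e, f}  B6 = {b, d, f, g, j}
Tree: B1–B2, B1–B3, B1–B4, B3–B5, B3–B6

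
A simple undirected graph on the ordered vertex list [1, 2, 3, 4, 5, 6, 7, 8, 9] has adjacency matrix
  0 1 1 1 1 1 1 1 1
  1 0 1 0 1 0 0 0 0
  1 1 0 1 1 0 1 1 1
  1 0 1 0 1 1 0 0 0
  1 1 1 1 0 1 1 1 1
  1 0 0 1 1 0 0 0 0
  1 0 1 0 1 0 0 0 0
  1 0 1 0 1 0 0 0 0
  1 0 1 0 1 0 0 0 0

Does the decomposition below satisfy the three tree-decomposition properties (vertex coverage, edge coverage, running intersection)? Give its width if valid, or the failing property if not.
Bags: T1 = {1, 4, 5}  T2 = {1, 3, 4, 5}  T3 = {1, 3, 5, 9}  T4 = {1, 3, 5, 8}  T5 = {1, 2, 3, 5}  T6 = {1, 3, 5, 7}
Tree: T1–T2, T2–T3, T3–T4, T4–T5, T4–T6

No — vertex 6 appears in no bag.

A tree decomposition must satisfy three properties: every vertex lies in some bag; for every edge, both endpoints lie together in some bag; and for every vertex, the bags containing it form a connected subtree. Here vertex 6 appears in no bag, so the decomposition is invalid.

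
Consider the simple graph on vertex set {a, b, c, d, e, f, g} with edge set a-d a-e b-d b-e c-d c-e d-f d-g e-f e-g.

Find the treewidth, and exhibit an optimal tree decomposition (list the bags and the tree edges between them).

Treewidth 2.
One optimal decomposition is:
Bags: B1 = {d, e, f}  B2 = {d, e, g}  B3 = {c, d, e}  B4 = {b, d, e}  B5 = {a, d, e}
Tree: B1–B2, B2–B3, B3–B4, B4–B5

The largest bag has 3 vertices, giving width 2; this decomposition certifies tw(G) ≤ 2. Since e–f–d–g–e is a cycle in G, G is not acyclic. Forests are exactly the graphs of treewidth ≤ 1, so tw(G) ≥ 2. The upper and lower bounds meet at 2, so that is the treewidth.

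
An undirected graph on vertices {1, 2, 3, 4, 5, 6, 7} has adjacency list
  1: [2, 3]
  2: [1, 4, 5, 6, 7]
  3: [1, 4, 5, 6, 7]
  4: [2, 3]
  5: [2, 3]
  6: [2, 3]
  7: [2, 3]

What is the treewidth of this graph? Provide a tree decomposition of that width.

The largest bag has 3 vertices, giving width 2; this decomposition certifies tw(G) ≤ 2. The edges 2–5–3–1–2 form a cycle, so G is not a tree and its treewidth is at least 2. Hence tw(G) = 2 exactly.

Treewidth 2.
One optimal decomposition is:
Bags: B1 = {2, 3, 5}  B2 = {1, 2, 3}  B3 = {2, 3, 6}  B4 = {2, 3, 4}  B5 = {2, 3, 7}
Tree: B1–B2, B2–B3, B3–B4, B4–B5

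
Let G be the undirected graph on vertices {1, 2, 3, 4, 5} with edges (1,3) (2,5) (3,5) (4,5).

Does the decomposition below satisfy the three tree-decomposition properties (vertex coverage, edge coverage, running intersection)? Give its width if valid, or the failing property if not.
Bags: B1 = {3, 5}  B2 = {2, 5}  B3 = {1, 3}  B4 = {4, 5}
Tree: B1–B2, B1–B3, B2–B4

Checking the three conditions: (i) the bags cover all of {1, 2, 3, 4, 5}; (ii) for each edge, some bag contains both endpoints; (iii) the bags containing any fixed vertex form a subtree. All hold, so the decomposition is valid with width 2 − 1 = 1.

Yes; width 1.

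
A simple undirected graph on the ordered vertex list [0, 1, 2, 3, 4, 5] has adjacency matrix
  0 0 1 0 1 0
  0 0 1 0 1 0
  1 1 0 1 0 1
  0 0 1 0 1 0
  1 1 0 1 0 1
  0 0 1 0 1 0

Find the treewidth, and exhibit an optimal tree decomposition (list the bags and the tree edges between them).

The largest bag has 3 vertices, giving width 2; this decomposition certifies tw(G) ≤ 2. For the lower bound, G contains the cycle 0–4–1–2–0, so G is not a forest; only forests have treewidth ≤ 1, hence tw(G) ≥ 2. The upper and lower bounds meet at 2, so that is the treewidth.

Treewidth 2.
One such decomposition:
Bags: B1 = {0, 2, 4}  B2 = {1, 2, 4}  B3 = {2, 3, 4}  B4 = {2, 4, 5}
Tree: B1–B2, B2–B3, B3–B4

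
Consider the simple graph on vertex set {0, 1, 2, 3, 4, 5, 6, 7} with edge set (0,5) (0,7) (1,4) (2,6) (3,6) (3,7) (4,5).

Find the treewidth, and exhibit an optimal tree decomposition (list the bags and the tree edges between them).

The largest bag has 2 vertices, giving width 1; this decomposition certifies tw(G) ≤ 1. Since G has at least one edge (e.g. 1–4), it is not an edgeless graph, so tw(G) ≥ 1. Combining the bounds, tw(G) = 1.

Treewidth 1.
One optimal decomposition is:
Bags: B1 = {1, 4}  B2 = {4, 5}  B3 = {0, 5}  B4 = {0, 7}  B5 = {3, 7}  B6 = {3, 6}  B7 = {2, 6}
Tree: B1–B2, B2–B3, B3–B4, B4–B5, B5–B6, B6–B7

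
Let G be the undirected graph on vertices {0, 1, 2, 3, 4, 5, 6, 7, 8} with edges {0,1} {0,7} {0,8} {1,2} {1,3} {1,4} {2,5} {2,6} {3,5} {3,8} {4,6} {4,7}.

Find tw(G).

3

A width-3 tree decomposition is:
Bags: B1 = {0, 4, 7, 8}  B2 = {0, 1, 4, 8}  B3 = {1, 3, 4, 8}  B4 = {1, 3, 4, 6}  B5 = {1, 2, 3, 6}  B6 = {2, 3, 5, 6}
Tree: B1–B2, B2–B3, B3–B4, B4–B5, B5–B6
The largest bag has 4 vertices, giving width 3; this decomposition certifies tw(G) ≤ 3. For the lower bound: the 4 vertex sets {0,7,8}, {4}, {1}, {2,3,5,6} are disjoint, each induces a connected subgraph, and every pair is joined by at least one edge of G. Contracting each set to a single vertex therefore yields K_{4} as a minor, and since treewidth is minor-monotone, tw(G) ≥ tw(K_{4}) = 3. Combining the bounds, tw(G) = 3.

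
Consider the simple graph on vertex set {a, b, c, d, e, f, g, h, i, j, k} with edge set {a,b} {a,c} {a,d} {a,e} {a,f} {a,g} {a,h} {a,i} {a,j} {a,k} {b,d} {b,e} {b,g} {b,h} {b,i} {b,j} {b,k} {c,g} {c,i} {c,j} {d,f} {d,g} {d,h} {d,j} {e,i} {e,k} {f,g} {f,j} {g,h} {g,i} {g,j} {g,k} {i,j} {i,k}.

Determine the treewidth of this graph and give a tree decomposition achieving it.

Treewidth 4.
One such decomposition:
Bags: B1 = {a, b, g, i, j}  B2 = {a, b, d, g, j}  B3 = {a, b, g, i, k}  B4 = {a, d, f, g, j}  B5 = {a, b, d, g, h}  B6 = {a, b, e, i, k}  B7 = {a, c, g, i, j}
Tree: B1–B2, B1–B3, B2–B4, B2–B5, B3–B6, B1–B7

The largest bag has 5 vertices, giving width 4; this decomposition certifies tw(G) ≤ 4. Conversely, {a, c, g, i, j} is a clique of size 5, and the vertices of any clique must share a bag in every tree decomposition; so some bag has ≥ 5 vertices and tw(G) ≥ 4. The upper and lower bounds meet at 4, so that is the treewidth.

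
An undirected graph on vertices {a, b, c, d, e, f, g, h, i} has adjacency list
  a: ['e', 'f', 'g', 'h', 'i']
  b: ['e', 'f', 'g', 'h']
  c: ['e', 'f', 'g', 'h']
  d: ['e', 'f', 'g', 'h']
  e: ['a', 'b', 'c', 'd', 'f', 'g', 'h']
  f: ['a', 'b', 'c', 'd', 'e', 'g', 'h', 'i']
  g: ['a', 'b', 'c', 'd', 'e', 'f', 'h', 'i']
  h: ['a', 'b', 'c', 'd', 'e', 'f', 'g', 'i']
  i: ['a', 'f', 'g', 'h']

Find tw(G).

4

A width-4 tree decomposition is:
Bags: B1 = {b, e, f, g, h}  B2 = {d, e, f, g, h}  B3 = {c, e, f, g, h}  B4 = {a, e, f, g, h}  B5 = {a, f, g, h, i}
Tree: B1–B2, B1–B3, B3–B4, B4–B5
The largest bag has 5 vertices, giving width 4; this decomposition certifies tw(G) ≤ 4. For the lower bound, the 5 vertices {d, e, f, g, h} are pairwise adjacent, and any tree decomposition puts a clique entirely inside one bag — forcing width ≥ 4. Hence tw(G) = 4 exactly.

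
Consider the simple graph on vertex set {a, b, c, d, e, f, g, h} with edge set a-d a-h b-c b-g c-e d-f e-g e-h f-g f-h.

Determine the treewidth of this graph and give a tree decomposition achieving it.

Treewidth 2.
Bags: B1 = {a, d, h}  B2 = {d, f, h}  B3 = {e, f, h}  B4 = {e, f, g}  B5 = {c, e, g}  B6 = {b, c, g}
Tree: B1–B2, B2–B3, B3–B4, B4–B5, B5–B6

Every bag has size at most 3, so the width is 3 − 1 = 2 and tw(G) ≤ 2. For the lower bound, G contains the cycle a–d–f–h–a, so G is not a forest; only forests have treewidth ≤ 1, hence tw(G) ≥ 2. Hence tw(G) = 2 exactly.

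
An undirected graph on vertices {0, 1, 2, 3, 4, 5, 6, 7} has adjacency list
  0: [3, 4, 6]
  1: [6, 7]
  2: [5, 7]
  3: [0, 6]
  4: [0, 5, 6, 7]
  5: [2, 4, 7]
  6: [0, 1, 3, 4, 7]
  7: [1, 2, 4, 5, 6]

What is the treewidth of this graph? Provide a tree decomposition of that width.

Treewidth 2.
One such decomposition:
Bags: B1 = {4, 6, 7}  B2 = {0, 4, 6}  B3 = {4, 5, 7}  B4 = {0, 3, 6}  B5 = {2, 5, 7}  B6 = {1, 6, 7}
Tree: B1–B2, B1–B3, B2–B4, B3–B5, B1–B6

The largest bag has 3 vertices, giving width 2; this decomposition certifies tw(G) ≤ 2. For the lower bound, the 3 vertices {2, 5, 7} are pairwise adjacent, and any tree decomposition puts a clique entirely inside one bag — forcing width ≥ 2. Hence tw(G) = 2 exactly.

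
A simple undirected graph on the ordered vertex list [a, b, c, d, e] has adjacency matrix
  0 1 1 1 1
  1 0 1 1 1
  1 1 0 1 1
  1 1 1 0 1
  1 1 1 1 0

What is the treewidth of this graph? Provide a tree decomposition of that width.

With just one bag of size 5, the width is 5 − 1 = 4, so tw(G) ≤ 4. On the other hand G contains the 5-clique {a, b, c, d, e}. A clique must lie in a single bag of any decomposition, so no decomposition can have width below 4. Therefore the treewidth is 4.

Treewidth 4.
One optimal decomposition is:
Bags: B1 = {a, b, c, d, e}
Tree: (single bag)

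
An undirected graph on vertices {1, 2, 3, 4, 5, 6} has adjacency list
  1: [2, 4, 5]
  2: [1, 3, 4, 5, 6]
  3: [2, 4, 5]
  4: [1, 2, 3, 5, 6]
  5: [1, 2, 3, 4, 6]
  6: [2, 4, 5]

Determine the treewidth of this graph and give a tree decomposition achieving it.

Treewidth 3.
Bags: B1 = {2, 4, 5, 6}  B2 = {2, 3, 4, 5}  B3 = {1, 2, 4, 5}
Tree: B1–B2, B2–B3

The largest bag has 4 vertices, giving width 3; this decomposition certifies tw(G) ≤ 3. Conversely, {1, 2, 4, 5} is a clique of size 4, and the vertices of any clique must share a bag in every tree decomposition; so some bag has ≥ 4 vertices and tw(G) ≥ 3. Combining the bounds, tw(G) = 3.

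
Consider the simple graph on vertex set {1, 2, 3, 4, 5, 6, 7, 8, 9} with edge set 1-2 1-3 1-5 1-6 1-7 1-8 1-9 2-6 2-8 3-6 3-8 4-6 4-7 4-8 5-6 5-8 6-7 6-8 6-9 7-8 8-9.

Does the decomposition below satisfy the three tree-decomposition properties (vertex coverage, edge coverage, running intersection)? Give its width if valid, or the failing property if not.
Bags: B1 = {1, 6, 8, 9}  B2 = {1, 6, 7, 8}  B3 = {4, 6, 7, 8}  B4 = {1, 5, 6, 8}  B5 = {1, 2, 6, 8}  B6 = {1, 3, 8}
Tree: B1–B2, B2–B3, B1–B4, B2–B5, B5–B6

No — edge (6,3) lies in no bag.

A tree decomposition must satisfy three properties: every vertex lies in some bag; for every edge, both endpoints lie together in some bag; and for every vertex, the bags containing it form a connected subtree. Here edge (6,3) lies in no bag, so the decomposition is invalid.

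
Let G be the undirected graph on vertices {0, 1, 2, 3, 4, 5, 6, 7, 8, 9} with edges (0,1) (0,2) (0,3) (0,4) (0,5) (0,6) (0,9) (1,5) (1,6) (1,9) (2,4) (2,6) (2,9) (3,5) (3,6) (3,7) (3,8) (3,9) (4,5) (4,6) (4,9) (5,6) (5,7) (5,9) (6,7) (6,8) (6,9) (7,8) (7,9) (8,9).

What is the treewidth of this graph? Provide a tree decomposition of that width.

The largest bag has 5 vertices, giving width 4; this decomposition certifies tw(G) ≤ 4. On the other hand G contains the 5-clique {0, 2, 4, 6, 9}. A clique must lie in a single bag of any decomposition, so no decomposition can have width below 4. Combining the bounds, tw(G) = 4.

Treewidth 4.
One such decomposition:
Bags: B1 = {0, 3, 5, 6, 9}  B2 = {0, 1, 5, 6, 9}  B3 = {0, 4, 5, 6, 9}  B4 = {0, 2, 4, 6, 9}  B5 = {3, 5, 6, 7, 9}  B6 = {3, 6, 7, 8, 9}
Tree: B1–B2, B1–B3, B3–B4, B1–B5, B5–B6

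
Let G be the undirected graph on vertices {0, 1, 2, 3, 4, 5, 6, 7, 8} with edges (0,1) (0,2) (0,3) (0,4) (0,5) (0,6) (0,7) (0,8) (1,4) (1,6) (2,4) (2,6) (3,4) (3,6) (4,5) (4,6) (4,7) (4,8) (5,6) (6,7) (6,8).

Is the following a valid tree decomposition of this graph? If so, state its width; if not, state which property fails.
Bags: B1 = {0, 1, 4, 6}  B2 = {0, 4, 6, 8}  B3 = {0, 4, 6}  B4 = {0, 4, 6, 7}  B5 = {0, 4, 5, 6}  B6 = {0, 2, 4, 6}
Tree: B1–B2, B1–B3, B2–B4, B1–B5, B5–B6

A tree decomposition must satisfy three properties: every vertex lies in some bag; for every edge, both endpoints lie together in some bag; and for every vertex, the bags containing it form a connected subtree. Here vertex 3 appears in no bag, so the decomposition is invalid.

No — vertex 3 appears in no bag.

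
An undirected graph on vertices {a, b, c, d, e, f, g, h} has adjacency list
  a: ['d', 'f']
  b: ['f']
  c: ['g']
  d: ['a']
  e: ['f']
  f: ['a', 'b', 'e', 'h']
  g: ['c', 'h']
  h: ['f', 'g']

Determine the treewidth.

1

A width-1 tree decomposition is:
Bags: B1 = {e, f}  B2 = {f, h}  B3 = {g, h}  B4 = {a, f}  B5 = {a, d}  B6 = {c, g}  B7 = {b, f}
Tree: B1–B2, B2–B3, B1–B4, B4–B5, B3–B6, B1–B7
Each bag holds 2 vertices, so the decomposition has width 1, which upper-bounds the treewidth. Since G has at least one edge (e.g. e–f), it is not an edgeless graph, so tw(G) ≥ 1. The upper and lower bounds meet at 1, so that is the treewidth.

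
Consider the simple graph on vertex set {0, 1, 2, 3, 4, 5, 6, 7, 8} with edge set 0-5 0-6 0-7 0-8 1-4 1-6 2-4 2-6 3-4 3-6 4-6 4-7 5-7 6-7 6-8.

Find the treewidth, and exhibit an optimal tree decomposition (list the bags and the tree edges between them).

Every bag has size at most 3, so the width is 3 − 1 = 2 and tw(G) ≤ 2. For the lower bound, the 3 vertices {0, 5, 7} are pairwise adjacent, and any tree decomposition puts a clique entirely inside one bag — forcing width ≥ 2. Hence tw(G) = 2 exactly.

Treewidth 2.
One such decomposition:
Bags: B1 = {0, 6, 7}  B2 = {4, 6, 7}  B3 = {3, 4, 6}  B4 = {0, 6, 8}  B5 = {1, 4, 6}  B6 = {2, 4, 6}  B7 = {0, 5, 7}
Tree: B1–B2, B2–B3, B1–B4, B2–B5, B2–B6, B1–B7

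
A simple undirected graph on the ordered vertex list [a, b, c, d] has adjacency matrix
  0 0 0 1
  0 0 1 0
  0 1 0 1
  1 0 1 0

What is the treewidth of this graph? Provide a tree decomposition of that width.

Every bag has size at most 2, so the width is 2 − 1 = 1 and tw(G) ≤ 1. Any graph with an edge has treewidth ≥ 1, and G has the edge b–c. Hence tw(G) = 1 exactly.

Treewidth 1.
Bags: B1 = {b, c}  B2 = {c, d}  B3 = {a, d}
Tree: B1–B2, B2–B3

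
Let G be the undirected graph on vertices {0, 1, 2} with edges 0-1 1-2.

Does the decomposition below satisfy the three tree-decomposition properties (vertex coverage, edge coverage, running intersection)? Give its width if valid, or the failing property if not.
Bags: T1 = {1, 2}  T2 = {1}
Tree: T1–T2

No — vertex 0 appears in no bag.

A tree decomposition must satisfy three properties: every vertex lies in some bag; for every edge, both endpoints lie together in some bag; and for every vertex, the bags containing it form a connected subtree. Here vertex 0 appears in no bag, so the decomposition is invalid.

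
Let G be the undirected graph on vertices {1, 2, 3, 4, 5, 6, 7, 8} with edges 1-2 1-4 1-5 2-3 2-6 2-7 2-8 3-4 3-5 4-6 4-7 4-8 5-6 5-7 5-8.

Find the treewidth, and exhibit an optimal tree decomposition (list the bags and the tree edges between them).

Treewidth 3.
Bags: B1 = {2, 4, 5, 7}  B2 = {1, 2, 4, 5}  B3 = {2, 4, 5, 6}  B4 = {2, 4, 5, 8}  B5 = {2, 3, 4, 5}
Tree: B1–B2, B2–B3, B3–B4, B4–B5

Each bag holds 4 vertices, so the decomposition has width 3, which upper-bounds the treewidth. For the lower bound: the 4 vertex sets {4,7}, {1,2}, {5}, {6} are disjoint, each induces a connected subgraph, and every pair is joined by at least one edge of G. Contracting each set to a single vertex therefore yields K_{4} as a minor, and since treewidth is minor-monotone, tw(G) ≥ tw(K_{4}) = 3. Hence tw(G) = 3 exactly.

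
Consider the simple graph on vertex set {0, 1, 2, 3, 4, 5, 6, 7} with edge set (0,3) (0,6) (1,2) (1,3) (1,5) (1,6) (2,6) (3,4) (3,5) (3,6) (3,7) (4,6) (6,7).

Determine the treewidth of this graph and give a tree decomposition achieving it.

Each bag holds 3 vertices, so the decomposition has width 2, which upper-bounds the treewidth. For the lower bound, the 3 vertices {1, 2, 6} are pairwise adjacent, and any tree decomposition puts a clique entirely inside one bag — forcing width ≥ 2. Hence tw(G) = 2 exactly.

Treewidth 2.
Bags: B1 = {1, 3, 6}  B2 = {1, 3, 5}  B3 = {1, 2, 6}  B4 = {3, 6, 7}  B5 = {3, 4, 6}  B6 = {0, 3, 6}
Tree: B1–B2, B1–B3, B1–B4, B4–B5, B4–B6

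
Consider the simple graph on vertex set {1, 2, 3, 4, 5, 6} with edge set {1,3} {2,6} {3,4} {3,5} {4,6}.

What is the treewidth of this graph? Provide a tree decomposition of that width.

Treewidth 1.
Bags: B1 = {4, 6}  B2 = {3, 4}  B3 = {1, 3}  B4 = {3, 5}  B5 = {2, 6}
Tree: B1–B2, B2–B3, B2–B4, B1–B5

Every bag has size at most 2, so the width is 2 − 1 = 1 and tw(G) ≤ 1. Since G has at least one edge (e.g. 4–6), it is not an edgeless graph, so tw(G) ≥ 1. Combining the bounds, tw(G) = 1.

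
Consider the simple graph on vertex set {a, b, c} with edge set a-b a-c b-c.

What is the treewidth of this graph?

2

A width-2 tree decomposition is:
Bags: B1 = {a, b, c}
Tree: (single bag)
With just one bag of size 3, the width is 3 − 1 = 2, so tw(G) ≤ 2. Conversely, {a, b, c} is a clique of size 3, and the vertices of any clique must share a bag in every tree decomposition; so some bag has ≥ 3 vertices and tw(G) ≥ 2. Combining the bounds, tw(G) = 2.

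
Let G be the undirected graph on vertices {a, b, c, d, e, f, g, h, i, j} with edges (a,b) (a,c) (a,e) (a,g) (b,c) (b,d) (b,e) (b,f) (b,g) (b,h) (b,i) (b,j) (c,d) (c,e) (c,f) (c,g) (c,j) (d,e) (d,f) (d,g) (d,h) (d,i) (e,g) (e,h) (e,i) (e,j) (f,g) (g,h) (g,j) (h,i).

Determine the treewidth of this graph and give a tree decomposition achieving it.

Treewidth 4.
Bags: B1 = {b, d, e, g, h}  B2 = {b, c, d, e, g}  B3 = {b, c, e, g, j}  B4 = {a, b, c, e, g}  B5 = {b, d, e, h, i}  B6 = {b, c, d, f, g}
Tree: B1–B2, B2–B3, B2–B4, B1–B5, B2–B6

The largest bag has 5 vertices, giving width 4; this decomposition certifies tw(G) ≤ 4. For the lower bound, the 5 vertices {b, d, e, g, h} are pairwise adjacent, and any tree decomposition puts a clique entirely inside one bag — forcing width ≥ 4. The upper and lower bounds meet at 4, so that is the treewidth.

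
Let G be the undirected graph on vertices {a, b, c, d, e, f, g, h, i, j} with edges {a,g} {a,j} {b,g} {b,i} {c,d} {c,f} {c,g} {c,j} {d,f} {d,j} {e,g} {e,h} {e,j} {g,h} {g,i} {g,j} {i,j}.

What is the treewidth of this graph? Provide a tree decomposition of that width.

Treewidth 2.
Bags: B1 = {g, i, j}  B2 = {a, g, j}  B3 = {c, g, j}  B4 = {e, g, j}  B5 = {e, g, h}  B6 = {c, d, j}  B7 = {c, d, f}  B8 = {b, g, i}
Tree: B1–B2, B2–B3, B3–B4, B4–B5, B3–B6, B6–B7, B1–B8

Each bag holds 3 vertices, so the decomposition has width 2, which upper-bounds the treewidth. For the lower bound, the 3 vertices {c, d, j} are pairwise adjacent, and any tree decomposition puts a clique entirely inside one bag — forcing width ≥ 2. Combining the bounds, tw(G) = 2.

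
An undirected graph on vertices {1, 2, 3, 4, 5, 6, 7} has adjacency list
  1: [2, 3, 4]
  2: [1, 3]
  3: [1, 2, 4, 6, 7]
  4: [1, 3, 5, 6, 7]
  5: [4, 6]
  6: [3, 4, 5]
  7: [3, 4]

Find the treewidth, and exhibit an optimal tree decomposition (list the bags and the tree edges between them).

Treewidth 2.
One optimal decomposition is:
Bags: B1 = {3, 4, 6}  B2 = {1, 3, 4}  B3 = {1, 2, 3}  B4 = {3, 4, 7}  B5 = {4, 5, 6}
Tree: B1–B2, B2–B3, B1–B4, B1–B5

The largest bag has 3 vertices, giving width 2; this decomposition certifies tw(G) ≤ 2. Conversely, {1, 2, 3} is a clique of size 3, and the vertices of any clique must share a bag in every tree decomposition; so some bag has ≥ 3 vertices and tw(G) ≥ 2. The upper and lower bounds meet at 2, so that is the treewidth.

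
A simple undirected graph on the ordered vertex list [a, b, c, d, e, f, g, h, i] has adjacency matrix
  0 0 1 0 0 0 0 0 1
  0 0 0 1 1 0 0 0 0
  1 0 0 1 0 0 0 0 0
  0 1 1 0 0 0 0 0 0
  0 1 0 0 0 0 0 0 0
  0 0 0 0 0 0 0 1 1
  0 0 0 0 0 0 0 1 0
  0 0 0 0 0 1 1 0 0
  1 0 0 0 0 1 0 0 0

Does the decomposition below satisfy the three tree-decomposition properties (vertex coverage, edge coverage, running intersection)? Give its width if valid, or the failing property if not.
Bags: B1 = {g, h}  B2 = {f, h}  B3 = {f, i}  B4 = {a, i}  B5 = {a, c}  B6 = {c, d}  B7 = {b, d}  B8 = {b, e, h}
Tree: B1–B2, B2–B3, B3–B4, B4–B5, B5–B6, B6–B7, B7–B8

No — bags containing vertex h are not connected in the tree.

A tree decomposition must satisfy three properties: every vertex lies in some bag; for every edge, both endpoints lie together in some bag; and for every vertex, the bags containing it form a connected subtree. Here bags containing vertex h are not connected in the tree, so the decomposition is invalid.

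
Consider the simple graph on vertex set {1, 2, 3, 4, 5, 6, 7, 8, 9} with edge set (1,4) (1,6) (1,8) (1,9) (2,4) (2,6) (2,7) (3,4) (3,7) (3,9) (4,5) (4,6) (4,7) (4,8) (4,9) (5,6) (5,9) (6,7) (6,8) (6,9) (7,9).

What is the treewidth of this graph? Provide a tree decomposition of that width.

Treewidth 3.
One such decomposition:
Bags: B1 = {1, 4, 6, 9}  B2 = {4, 6, 7, 9}  B3 = {3, 4, 7, 9}  B4 = {2, 4, 6, 7}  B5 = {1, 4, 6, 8}  B6 = {4, 5, 6, 9}
Tree: B1–B2, B2–B3, B2–B4, B1–B5, B2–B6

The largest bag has 4 vertices, giving width 3; this decomposition certifies tw(G) ≤ 3. On the other hand G contains the 4-clique {3, 4, 7, 9}. A clique must lie in a single bag of any decomposition, so no decomposition can have width below 3. The upper and lower bounds meet at 3, so that is the treewidth.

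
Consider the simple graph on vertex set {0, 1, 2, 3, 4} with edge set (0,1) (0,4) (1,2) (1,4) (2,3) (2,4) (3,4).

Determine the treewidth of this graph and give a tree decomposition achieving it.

Treewidth 2.
One optimal decomposition is:
Bags: B1 = {2, 3, 4}  B2 = {1, 2, 4}  B3 = {0, 1, 4}
Tree: B1–B2, B2–B3

Every bag has size at most 3, so the width is 3 − 1 = 2 and tw(G) ≤ 2. For the lower bound, the 3 vertices {0, 1, 4} are pairwise adjacent, and any tree decomposition puts a clique entirely inside one bag — forcing width ≥ 2. Combining the bounds, tw(G) = 2.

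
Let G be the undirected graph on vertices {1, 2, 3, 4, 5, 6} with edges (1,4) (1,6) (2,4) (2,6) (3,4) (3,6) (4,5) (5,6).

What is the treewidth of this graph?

2

A width-2 tree decomposition is:
Bags: B1 = {2, 4, 6}  B2 = {1, 4, 6}  B3 = {3, 4, 6}  B4 = {4, 5, 6}
Tree: B1–B2, B2–B3, B3–B4
Each bag holds 3 vertices, so the decomposition has width 2, which upper-bounds the treewidth. Since 2–6–1–4–2 is a cycle in G, G is not acyclic. Forests are exactly the graphs of treewidth ≤ 1, so tw(G) ≥ 2. Combining the bounds, tw(G) = 2.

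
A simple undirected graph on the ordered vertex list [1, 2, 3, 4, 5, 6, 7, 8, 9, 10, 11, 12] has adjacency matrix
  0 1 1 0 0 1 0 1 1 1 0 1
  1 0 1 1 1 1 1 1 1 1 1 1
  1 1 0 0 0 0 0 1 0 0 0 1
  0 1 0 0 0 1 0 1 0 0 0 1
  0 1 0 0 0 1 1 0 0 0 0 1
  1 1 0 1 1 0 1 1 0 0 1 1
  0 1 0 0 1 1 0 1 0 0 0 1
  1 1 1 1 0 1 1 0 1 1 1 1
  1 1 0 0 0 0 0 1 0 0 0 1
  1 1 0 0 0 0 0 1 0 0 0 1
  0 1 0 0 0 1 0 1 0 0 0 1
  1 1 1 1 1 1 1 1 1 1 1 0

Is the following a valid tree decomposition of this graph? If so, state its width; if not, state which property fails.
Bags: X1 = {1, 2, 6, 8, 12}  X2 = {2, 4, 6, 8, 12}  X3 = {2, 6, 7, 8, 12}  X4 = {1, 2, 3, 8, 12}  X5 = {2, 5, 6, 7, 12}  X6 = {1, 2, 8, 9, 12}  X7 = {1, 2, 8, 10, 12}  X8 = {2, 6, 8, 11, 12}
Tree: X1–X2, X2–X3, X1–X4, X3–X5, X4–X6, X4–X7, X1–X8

Checking the three conditions: (i) the bags cover all of {1, 2, 3, 4, 5, 6, 7, 8, 9, 10, 11, 12}; (ii) for each edge, some bag contains both endpoints; (iii) the bags containing any fixed vertex form a subtree. All hold, so the decomposition is valid with width 5 − 1 = 4.

Yes; width 4.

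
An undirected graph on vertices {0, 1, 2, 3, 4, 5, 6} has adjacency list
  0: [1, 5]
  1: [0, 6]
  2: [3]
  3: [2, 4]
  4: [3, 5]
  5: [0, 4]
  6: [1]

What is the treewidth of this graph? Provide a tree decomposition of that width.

Every bag has size at most 2, so the width is 2 − 1 = 1 and tw(G) ≤ 1. Any graph with an edge has treewidth ≥ 1, and G has the edge 6–1. The upper and lower bounds meet at 1, so that is the treewidth.

Treewidth 1.
One optimal decomposition is:
Bags: B1 = {1, 6}  B2 = {0, 1}  B3 = {0, 5}  B4 = {4, 5}  B5 = {3, 4}  B6 = {2, 3}
Tree: B1–B2, B2–B3, B3–B4, B4–B5, B5–B6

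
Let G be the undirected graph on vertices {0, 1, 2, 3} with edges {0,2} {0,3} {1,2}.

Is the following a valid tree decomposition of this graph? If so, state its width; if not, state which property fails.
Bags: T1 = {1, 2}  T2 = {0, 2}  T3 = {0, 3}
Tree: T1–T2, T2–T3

Vertex coverage: the bags together contain {0, 1, 2, 3}, the full vertex set. Edge coverage: each edge of G has both endpoints in at least one bag. Running intersection: for every vertex, the bags containing it form a connected subtree. All three properties hold, so this is a valid tree decomposition of width max|bag| − 1 = 1, and hence tw(G) ≤ 1.

Yes; width 1.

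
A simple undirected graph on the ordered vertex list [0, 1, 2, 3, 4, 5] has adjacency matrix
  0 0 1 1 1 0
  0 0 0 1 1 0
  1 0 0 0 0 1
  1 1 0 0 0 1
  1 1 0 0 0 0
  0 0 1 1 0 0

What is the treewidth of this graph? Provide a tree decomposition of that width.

The largest bag has 3 vertices, giving width 2; this decomposition certifies tw(G) ≤ 2. Since 2–5–3–0–2 is a cycle in G, G is not acyclic. Forests are exactly the graphs of treewidth ≤ 1, so tw(G) ≥ 2. Hence tw(G) = 2 exactly.

Treewidth 2.
Bags: B1 = {0, 2, 5}  B2 = {0, 3, 5}  B3 = {0, 3, 4}  B4 = {1, 3, 4}
Tree: B1–B2, B2–B3, B3–B4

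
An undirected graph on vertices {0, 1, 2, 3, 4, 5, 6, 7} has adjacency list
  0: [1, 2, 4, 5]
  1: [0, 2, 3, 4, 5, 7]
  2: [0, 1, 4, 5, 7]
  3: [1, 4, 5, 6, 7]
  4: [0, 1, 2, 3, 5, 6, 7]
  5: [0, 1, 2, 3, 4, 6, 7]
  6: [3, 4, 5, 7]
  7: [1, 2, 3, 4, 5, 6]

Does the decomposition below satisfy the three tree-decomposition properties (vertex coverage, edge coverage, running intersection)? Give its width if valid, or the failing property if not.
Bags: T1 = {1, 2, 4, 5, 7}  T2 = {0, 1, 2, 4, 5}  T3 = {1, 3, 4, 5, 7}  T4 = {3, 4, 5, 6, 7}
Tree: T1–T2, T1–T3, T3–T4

Checking the three conditions: (i) the bags cover all of {0, 1, 2, 3, 4, 5, 6, 7}; (ii) for each edge, some bag contains both endpoints; (iii) the bags containing any fixed vertex form a subtree. All hold, so the decomposition is valid with width 5 − 1 = 4.

Yes; width 4.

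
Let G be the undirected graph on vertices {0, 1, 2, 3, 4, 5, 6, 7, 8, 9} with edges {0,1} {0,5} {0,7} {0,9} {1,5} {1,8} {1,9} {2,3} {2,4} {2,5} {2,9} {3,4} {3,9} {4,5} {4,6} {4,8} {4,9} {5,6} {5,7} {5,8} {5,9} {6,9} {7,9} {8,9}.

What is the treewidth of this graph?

3

A width-3 tree decomposition is:
Bags: B1 = {2, 4, 5, 9}  B2 = {2, 3, 4, 9}  B3 = {4, 5, 8, 9}  B4 = {4, 5, 6, 9}  B5 = {1, 5, 8, 9}  B6 = {0, 1, 5, 9}  B7 = {0, 5, 7, 9}
Tree: B1–B2, B1–B3, B3–B4, B3–B5, B5–B6, B6–B7
The largest bag has 4 vertices, giving width 3; this decomposition certifies tw(G) ≤ 3. For the lower bound, the 4 vertices {2, 3, 4, 9} are pairwise adjacent, and any tree decomposition puts a clique entirely inside one bag — forcing width ≥ 3. Hence tw(G) = 3 exactly.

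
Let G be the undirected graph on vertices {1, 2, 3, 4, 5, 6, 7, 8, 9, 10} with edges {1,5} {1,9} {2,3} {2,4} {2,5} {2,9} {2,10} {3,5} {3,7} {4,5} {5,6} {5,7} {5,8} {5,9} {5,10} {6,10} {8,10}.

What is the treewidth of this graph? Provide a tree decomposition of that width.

Treewidth 2.
One such decomposition:
Bags: B1 = {2, 3, 5}  B2 = {2, 4, 5}  B3 = {2, 5, 10}  B4 = {5, 6, 10}  B5 = {3, 5, 7}  B6 = {2, 5, 9}  B7 = {1, 5, 9}  B8 = {5, 8, 10}
Tree: B1–B2, B1–B3, B3–B4, B1–B5, B1–B6, B6–B7, B4–B8

Each bag holds 3 vertices, so the decomposition has width 2, which upper-bounds the treewidth. Conversely, {1, 5, 9} is a clique of size 3, and the vertices of any clique must share a bag in every tree decomposition; so some bag has ≥ 3 vertices and tw(G) ≥ 2. Hence tw(G) = 2 exactly.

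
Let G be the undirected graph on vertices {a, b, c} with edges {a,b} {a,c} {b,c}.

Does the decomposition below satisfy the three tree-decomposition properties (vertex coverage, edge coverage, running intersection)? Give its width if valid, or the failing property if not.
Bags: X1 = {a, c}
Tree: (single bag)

A tree decomposition must satisfy three properties: every vertex lies in some bag; for every edge, both endpoints lie together in some bag; and for every vertex, the bags containing it form a connected subtree. Here vertex b appears in no bag, so the decomposition is invalid.

No — vertex b appears in no bag.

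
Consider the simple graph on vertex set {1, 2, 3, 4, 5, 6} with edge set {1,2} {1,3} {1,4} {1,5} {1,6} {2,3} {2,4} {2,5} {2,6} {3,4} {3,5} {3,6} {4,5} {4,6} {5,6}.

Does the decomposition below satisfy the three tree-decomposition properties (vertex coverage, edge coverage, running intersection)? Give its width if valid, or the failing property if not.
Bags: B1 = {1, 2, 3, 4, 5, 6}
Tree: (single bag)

Checking the three conditions: (i) the bags cover all of {1, 2, 3, 4, 5, 6}; (ii) for each edge, some bag contains both endpoints; (iii) the bags containing any fixed vertex form a subtree. All hold, so the decomposition is valid with width 6 − 1 = 5.

Yes; width 5.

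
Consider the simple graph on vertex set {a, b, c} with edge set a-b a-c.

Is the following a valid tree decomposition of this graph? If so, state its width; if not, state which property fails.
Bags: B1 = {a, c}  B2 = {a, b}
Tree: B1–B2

Checking the three conditions: (i) the bags cover all of {a, b, c}; (ii) for each edge, some bag contains both endpoints; (iii) the bags containing any fixed vertex form a subtree. All hold, so the decomposition is valid with width 2 − 1 = 1.

Yes; width 1.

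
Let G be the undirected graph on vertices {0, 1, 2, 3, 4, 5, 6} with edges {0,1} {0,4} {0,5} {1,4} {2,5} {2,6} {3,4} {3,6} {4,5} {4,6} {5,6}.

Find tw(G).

A width-2 tree decomposition is:
Bags: B1 = {0, 4, 5}  B2 = {4, 5, 6}  B3 = {2, 5, 6}  B4 = {0, 1, 4}  B5 = {3, 4, 6}
Tree: B1–B2, B2–B3, B1–B4, B2–B5
The largest bag has 3 vertices, giving width 2; this decomposition certifies tw(G) ≤ 2. For the lower bound, the 3 vertices {2, 5, 6} are pairwise adjacent, and any tree decomposition puts a clique entirely inside one bag — forcing width ≥ 2. Hence tw(G) = 2 exactly.

2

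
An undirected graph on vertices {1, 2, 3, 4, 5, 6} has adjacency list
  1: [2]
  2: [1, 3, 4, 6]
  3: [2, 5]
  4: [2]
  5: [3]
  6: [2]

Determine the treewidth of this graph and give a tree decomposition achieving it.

Treewidth 1.
Bags: B1 = {2, 4}  B2 = {1, 2}  B3 = {2, 3}  B4 = {3, 5}  B5 = {2, 6}
Tree: B1–B2, B1–B3, B3–B4, B2–B5

Each bag holds 2 vertices, so the decomposition has width 1, which upper-bounds the treewidth. Any graph with an edge has treewidth ≥ 1, and G has the edge 4–2. Combining the bounds, tw(G) = 1.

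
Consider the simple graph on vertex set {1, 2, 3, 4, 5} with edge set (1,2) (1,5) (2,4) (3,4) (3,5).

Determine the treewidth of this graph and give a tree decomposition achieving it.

The largest bag has 3 vertices, giving width 2; this decomposition certifies tw(G) ≤ 2. The edges 4–2–1–5–3–4 form a cycle, so G is not a tree and its treewidth is at least 2. Therefore the treewidth is 2.

Treewidth 2.
Bags: B1 = {1, 2, 4}  B2 = {1, 4, 5}  B3 = {3, 4, 5}
Tree: B1–B2, B2–B3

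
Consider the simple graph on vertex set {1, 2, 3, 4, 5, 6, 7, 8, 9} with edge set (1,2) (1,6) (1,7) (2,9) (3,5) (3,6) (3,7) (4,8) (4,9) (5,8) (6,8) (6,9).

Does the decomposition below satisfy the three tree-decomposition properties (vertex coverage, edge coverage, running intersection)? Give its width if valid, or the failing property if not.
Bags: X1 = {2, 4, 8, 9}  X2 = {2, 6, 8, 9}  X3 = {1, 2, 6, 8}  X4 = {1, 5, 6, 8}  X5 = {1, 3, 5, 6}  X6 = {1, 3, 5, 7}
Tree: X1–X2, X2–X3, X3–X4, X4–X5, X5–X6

Yes; width 3.

Every vertex of G appears in some bag (union = {1, 2, 3, 4, 5, 6, 7, 8, 9}); every edge is covered by a bag; and for each vertex v the set of bags containing v is connected in the bag tree. The decomposition is therefore valid. The largest bag has 4 vertices, so the width is 3.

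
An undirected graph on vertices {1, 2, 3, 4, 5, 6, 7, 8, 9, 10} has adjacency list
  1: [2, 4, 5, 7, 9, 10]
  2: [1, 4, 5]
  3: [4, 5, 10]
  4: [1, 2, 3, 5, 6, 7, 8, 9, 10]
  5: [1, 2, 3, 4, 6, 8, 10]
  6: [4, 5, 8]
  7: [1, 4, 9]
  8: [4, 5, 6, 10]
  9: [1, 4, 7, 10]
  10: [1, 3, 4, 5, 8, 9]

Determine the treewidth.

3

A width-3 tree decomposition is:
Bags: B1 = {3, 4, 5, 10}  B2 = {1, 4, 5, 10}  B3 = {1, 4, 9, 10}  B4 = {1, 2, 4, 5}  B5 = {1, 4, 7, 9}  B6 = {4, 5, 8, 10}  B7 = {4, 5, 6, 8}
Tree: B1–B2, B2–B3, B2–B4, B3–B5, B1–B6, B6–B7
Each bag holds 4 vertices, so the decomposition has width 3, which upper-bounds the treewidth. On the other hand G contains the 4-clique {1, 4, 9, 10}. A clique must lie in a single bag of any decomposition, so no decomposition can have width below 3. Hence tw(G) = 3 exactly.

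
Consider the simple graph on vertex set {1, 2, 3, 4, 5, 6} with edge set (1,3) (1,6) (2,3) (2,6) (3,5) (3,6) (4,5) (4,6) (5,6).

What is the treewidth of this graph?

2

A width-2 tree decomposition is:
Bags: B1 = {3, 5, 6}  B2 = {2, 3, 6}  B3 = {4, 5, 6}  B4 = {1, 3, 6}
Tree: B1–B2, B1–B3, B2–B4
Each bag holds 3 vertices, so the decomposition has width 2, which upper-bounds the treewidth. On the other hand G contains the 3-clique {1, 3, 6}. A clique must lie in a single bag of any decomposition, so no decomposition can have width below 2. Combining the bounds, tw(G) = 2.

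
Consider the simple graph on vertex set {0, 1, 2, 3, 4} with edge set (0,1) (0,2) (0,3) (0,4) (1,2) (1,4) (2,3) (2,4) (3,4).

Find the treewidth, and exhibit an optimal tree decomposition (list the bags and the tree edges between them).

Every bag has size at most 4, so the width is 4 − 1 = 3 and tw(G) ≤ 3. On the other hand G contains the 4-clique {0, 1, 2, 4}. A clique must lie in a single bag of any decomposition, so no decomposition can have width below 3. Combining the bounds, tw(G) = 3.

Treewidth 3.
One such decomposition:
Bags: B1 = {0, 2, 3, 4}  B2 = {0, 1, 2, 4}
Tree: B1–B2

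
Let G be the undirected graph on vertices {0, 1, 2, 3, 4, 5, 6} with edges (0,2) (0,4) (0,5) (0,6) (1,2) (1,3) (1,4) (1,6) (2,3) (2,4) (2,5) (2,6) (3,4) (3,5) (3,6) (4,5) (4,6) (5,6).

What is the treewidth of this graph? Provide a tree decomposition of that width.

Treewidth 4.
Bags: B1 = {2, 3, 4, 5, 6}  B2 = {0, 2, 4, 5, 6}  B3 = {1, 2, 3, 4, 6}
Tree: B1–B2, B1–B3

Every bag has size at most 5, so the width is 5 − 1 = 4 and tw(G) ≤ 4. Conversely, {0, 2, 4, 5, 6} is a clique of size 5, and the vertices of any clique must share a bag in every tree decomposition; so some bag has ≥ 5 vertices and tw(G) ≥ 4. Combining the bounds, tw(G) = 4.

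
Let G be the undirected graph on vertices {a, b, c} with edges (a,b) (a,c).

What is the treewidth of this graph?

1

A width-1 tree decomposition is:
Bags: B1 = {a, b}  B2 = {a, c}
Tree: B1–B2
Each bag holds 2 vertices, so the decomposition has width 1, which upper-bounds the treewidth. G has an edge, so its treewidth is at least 1. Combining the bounds, tw(G) = 1.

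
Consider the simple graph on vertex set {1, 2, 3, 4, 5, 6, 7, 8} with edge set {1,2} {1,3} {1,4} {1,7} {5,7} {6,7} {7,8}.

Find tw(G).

1

A width-1 tree decomposition is:
Bags: B1 = {6, 7}  B2 = {1, 7}  B3 = {1, 2}  B4 = {5, 7}  B5 = {1, 3}  B6 = {1, 4}  B7 = {7, 8}
Tree: B1–B2, B2–B3, B1–B4, B2–B5, B3–B6, B2–B7
Each bag holds 2 vertices, so the decomposition has width 1, which upper-bounds the treewidth. Since G has at least one edge (e.g. 7–6), it is not an edgeless graph, so tw(G) ≥ 1. Therefore the treewidth is 1.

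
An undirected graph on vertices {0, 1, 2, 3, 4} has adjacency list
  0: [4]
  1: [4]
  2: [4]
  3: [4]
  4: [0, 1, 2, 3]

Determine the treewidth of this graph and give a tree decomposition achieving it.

Every bag has size at most 2, so the width is 2 − 1 = 1 and tw(G) ≤ 1. Any graph with an edge has treewidth ≥ 1, and G has the edge 4–3. The upper and lower bounds meet at 1, so that is the treewidth.

Treewidth 1.
Bags: B1 = {3, 4}  B2 = {2, 4}  B3 = {1, 4}  B4 = {0, 4}
Tree: B1–B2, B2–B3, B1–B4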